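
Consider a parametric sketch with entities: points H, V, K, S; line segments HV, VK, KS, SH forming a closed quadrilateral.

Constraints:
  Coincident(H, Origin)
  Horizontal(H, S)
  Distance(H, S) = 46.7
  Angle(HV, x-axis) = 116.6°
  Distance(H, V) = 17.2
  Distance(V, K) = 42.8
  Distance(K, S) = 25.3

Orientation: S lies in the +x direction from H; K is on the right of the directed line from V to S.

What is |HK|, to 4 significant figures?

27.73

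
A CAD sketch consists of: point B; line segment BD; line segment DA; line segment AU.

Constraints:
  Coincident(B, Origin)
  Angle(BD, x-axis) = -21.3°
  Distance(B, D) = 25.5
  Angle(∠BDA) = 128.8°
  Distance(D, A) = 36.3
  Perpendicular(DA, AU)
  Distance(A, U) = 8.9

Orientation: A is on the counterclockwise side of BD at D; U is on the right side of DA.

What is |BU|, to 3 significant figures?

59.7

B is at the origin; BD runs at -21.3° with length 25.5, so D = 25.5·(cos -21.3°, sin -21.3°) = (23.8, -9.26). ∠BDA = 128.8°, so DA runs at -21.3° + (180° − 128.8°) = 29.9° from the x-axis; with |DA| = 36.3, A = D + 36.3·(cos 29.9°, sin 29.9°) = (55.2, 8.83). The perpendicularity gives AU at right angles to DA; with |AU| = 8.9 on the right of DA, U = A + 8.9·(0.498, -0.867) = (59.7, 1.12). Then |BU| = |U − B| = 59.7.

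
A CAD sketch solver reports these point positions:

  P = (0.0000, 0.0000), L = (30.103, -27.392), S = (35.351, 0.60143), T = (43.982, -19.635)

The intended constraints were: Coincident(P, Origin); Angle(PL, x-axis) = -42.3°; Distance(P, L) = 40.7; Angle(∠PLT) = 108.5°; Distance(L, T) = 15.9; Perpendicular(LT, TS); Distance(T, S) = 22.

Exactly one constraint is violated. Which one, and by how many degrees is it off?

Perpendicular(LT, TS) — off by 6.10°.

P = (0.00, 0.00) ✓; PL at -42.30° ✓; |PL| = 40.70 ✓; ∠PLT = 108.5° ✓; |LT| = 15.90 ✓; ∠(LT, TS) = 83.90° ✗; |TS| = 22.00 ✓.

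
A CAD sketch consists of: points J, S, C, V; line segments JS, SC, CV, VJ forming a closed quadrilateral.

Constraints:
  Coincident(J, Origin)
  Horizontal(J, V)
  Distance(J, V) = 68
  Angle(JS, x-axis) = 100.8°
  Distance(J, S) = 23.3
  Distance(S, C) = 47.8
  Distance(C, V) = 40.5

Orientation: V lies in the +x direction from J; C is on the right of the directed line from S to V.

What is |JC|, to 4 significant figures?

31.19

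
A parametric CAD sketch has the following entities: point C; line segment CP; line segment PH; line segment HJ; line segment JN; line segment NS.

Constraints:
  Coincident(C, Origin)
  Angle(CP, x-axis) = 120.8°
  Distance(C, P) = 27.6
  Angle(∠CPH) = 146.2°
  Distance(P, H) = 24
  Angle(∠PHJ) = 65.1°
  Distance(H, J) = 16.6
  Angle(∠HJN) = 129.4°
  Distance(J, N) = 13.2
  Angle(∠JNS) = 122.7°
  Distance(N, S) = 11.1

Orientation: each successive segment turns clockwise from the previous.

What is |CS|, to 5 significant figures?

19.555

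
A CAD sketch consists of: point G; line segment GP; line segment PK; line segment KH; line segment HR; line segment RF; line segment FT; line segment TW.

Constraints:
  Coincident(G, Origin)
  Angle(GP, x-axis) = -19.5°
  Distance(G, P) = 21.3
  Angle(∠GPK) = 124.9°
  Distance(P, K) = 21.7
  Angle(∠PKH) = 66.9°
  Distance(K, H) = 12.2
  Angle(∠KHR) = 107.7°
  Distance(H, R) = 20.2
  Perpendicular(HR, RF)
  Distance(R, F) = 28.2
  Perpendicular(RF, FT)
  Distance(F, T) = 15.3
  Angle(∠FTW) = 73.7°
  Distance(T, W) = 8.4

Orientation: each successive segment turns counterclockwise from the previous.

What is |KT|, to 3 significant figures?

18.7

HR is perpendicular to RF, so RF runs at -49.0°; with |RF| = 28.2, F = (30.6, -22.7). RF is perpendicular to FT, so FT runs at 41.0°; with |FT| = 15.3, T = (42.1, -12.6). Then |KT| = |T − K| = 18.7.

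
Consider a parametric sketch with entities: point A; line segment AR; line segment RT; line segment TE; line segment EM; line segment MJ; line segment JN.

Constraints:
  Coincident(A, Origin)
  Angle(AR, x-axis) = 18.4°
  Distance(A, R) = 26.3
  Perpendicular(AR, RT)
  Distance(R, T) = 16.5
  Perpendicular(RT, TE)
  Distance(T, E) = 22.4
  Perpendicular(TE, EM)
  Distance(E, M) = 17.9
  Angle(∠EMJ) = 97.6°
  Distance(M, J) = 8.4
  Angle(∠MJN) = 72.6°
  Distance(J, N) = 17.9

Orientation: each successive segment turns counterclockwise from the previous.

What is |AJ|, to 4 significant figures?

12.48

A is at the origin; AR runs at 18.4° with length 26.3, so R = (24.96, 8.302). The perpendicularity gives RT at right angles to AR, so RT runs at 108.4°; with |RT| = 16.5, T = (19.75, 23.96). RT is perpendicular to TE, so TE runs at -161.6°; with |TE| = 22.4, E = (-1.508, 16.89). The perpendicularity gives EM at right angles to TE, so EM runs at -71.60°; with |EM| = 17.9, M = (4.143, -0.09740). ∠EMJ = 97.6° gives MJ at 10.80° from the x-axis; with |MJ| = 8.4, J = (12.39, 1.477). Then |AJ| = |J − A| = 12.48.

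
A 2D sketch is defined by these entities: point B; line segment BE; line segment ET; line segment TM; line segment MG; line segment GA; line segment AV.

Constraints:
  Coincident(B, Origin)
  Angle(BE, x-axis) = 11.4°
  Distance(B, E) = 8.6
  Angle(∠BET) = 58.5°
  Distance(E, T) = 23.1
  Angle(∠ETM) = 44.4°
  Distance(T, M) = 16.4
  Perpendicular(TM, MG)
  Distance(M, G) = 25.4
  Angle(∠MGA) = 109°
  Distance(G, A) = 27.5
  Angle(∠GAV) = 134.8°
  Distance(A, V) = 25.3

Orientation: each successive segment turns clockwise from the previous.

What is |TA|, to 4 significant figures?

35.67

B is at the origin; BE runs at 11.4° with length 8.6, so E = (8.430, 1.700). ∠BET = 58.5° gives ET at -110.1° from the x-axis; with |ET| = 23.1, T = (0.4918, -19.99). ∠ETM = 44.4° gives TM at 114.3° from the x-axis; with |TM| = 16.4, M = (-6.257, -5.046). The perpendicularity gives MG at right angles to TM, so MG runs at 24.30°; with |MG| = 25.4, G = (16.89, 5.406). ∠MGA = 109.0° gives GA at -46.70° from the x-axis; with |GA| = 27.5, A = (35.75, -14.61). Then |TA| = |A − T| = 35.67.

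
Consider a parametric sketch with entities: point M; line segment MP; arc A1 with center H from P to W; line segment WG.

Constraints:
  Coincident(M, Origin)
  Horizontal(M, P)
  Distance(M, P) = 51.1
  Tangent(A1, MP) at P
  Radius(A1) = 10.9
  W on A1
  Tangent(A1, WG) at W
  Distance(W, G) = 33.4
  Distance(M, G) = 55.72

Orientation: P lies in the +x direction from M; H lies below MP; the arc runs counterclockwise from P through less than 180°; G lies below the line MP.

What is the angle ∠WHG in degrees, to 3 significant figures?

71.9°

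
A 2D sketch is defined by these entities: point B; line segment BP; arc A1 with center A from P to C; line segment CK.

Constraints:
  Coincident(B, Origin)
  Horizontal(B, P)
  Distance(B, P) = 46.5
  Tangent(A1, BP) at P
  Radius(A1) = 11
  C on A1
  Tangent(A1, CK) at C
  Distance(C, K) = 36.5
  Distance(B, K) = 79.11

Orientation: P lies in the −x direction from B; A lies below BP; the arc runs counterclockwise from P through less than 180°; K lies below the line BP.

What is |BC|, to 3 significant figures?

57.8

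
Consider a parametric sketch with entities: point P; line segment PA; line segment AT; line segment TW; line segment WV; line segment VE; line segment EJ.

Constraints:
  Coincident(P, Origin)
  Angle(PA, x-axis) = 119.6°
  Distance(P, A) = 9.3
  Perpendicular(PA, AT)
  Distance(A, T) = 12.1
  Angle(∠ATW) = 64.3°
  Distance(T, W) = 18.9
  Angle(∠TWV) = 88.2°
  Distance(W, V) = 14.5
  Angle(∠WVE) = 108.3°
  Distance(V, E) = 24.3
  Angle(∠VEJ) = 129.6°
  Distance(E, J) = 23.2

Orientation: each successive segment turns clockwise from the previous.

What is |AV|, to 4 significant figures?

13.68

P is at the origin; PA runs at 119.6° with length 9.3, so A = (-4.594, 8.086). PA ⟂ AT, so AT runs at 29.60°; with |AT| = 12.1, T = (5.927, 14.06). ∠ATW = 64.3° gives TW at -86.10° from the x-axis; with |TW| = 18.9, W = (7.213, -4.793). ∠TWV = 88.2° gives WV at -177.9° from the x-axis; with |WV| = 14.5, V = (-7.278, -5.325). Then |AV| = |V − A| = 13.68.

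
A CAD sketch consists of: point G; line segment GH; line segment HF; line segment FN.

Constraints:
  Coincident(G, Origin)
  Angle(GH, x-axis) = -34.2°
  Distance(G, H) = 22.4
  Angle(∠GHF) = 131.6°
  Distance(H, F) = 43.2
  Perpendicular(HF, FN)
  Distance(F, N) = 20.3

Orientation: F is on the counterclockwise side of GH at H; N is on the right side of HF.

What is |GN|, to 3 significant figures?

68.9

G is at the origin; GH runs at -34.2° with length 22.4, so H = 22.4·(cos -34.2°, sin -34.2°) = (18.5, -12.6). ∠GHF = 131.6°, so HF runs at -34.2° + (180° − 131.6°) = 14.2° from the x-axis; with |HF| = 43.2, F = H + 43.2·(cos 14.2°, sin 14.2°) = (60.4, -1.99). HF is perpendicular to FN; with |FN| = 20.3 on the right of HF, N = F + 20.3·(0.245, -0.969) = (65.4, -21.7). Then |GN| = |N − G| = 68.9.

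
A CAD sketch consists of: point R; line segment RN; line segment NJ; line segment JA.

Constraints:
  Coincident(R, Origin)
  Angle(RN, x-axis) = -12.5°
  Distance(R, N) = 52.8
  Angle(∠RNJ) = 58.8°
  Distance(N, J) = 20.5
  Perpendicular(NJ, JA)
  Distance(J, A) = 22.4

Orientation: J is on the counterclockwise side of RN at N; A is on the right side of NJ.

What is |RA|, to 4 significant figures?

67.91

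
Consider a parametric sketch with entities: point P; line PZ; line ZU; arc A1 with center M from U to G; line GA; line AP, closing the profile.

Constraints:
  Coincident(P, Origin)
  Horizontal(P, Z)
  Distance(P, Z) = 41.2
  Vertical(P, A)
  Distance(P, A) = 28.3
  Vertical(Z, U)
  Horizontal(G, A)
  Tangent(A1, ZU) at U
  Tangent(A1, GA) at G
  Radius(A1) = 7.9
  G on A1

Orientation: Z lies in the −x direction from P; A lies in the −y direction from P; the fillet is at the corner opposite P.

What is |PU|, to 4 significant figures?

45.97

P is at the origin; P and Z share the same y with |PZ| = 41.2 and Z on the −x side, so Z = (-41.20, 0.000). P and A share the same x with |PA| = 28.3 and A on the −y side, so A = (0.000, -28.30). The virtual corner opposite P is at (-41.20, -28.30). Tangency of A1 to ZU means the radius MU is perpendicular to ZU and A1 meets GA tangentially, so MG is at right angles to GA, with radius 7.9, so the center M sits 7.9 in from both sides at M = (-33.30, -20.40). That places the tangent points at U = (-41.20, -20.40) on ZU and G = (-33.30, -28.30) on GA. Then |PU| = |U − P| = 45.97.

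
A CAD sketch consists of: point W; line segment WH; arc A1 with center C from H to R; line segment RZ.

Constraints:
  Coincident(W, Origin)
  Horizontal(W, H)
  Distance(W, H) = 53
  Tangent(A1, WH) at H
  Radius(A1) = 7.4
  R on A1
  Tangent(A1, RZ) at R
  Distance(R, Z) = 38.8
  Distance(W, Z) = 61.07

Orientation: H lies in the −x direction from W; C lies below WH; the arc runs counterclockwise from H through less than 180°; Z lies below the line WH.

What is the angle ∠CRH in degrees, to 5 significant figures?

30.900°

W is at the origin; WH is horizontal with |WH| = 53.0 and H on the −x side, so H = (-53.000, 0.0000). Since A1 is tangent to WH there, CH ⟂ WH, so C = H + (0, -7.4) = (-53.000, -7.4000). Since CR ⟂ RZ (tangency), |CZ| = √(7.4² + 38.8²) = 39.499 regardless of where R sits on A1. So Z lies on both circle(W, 61.07) and circle(C, 39.499); the below-WH intersection is Z = (-41.186, -45.091). R is the foot of the tangent from Z: R = (-59.522, -10.897).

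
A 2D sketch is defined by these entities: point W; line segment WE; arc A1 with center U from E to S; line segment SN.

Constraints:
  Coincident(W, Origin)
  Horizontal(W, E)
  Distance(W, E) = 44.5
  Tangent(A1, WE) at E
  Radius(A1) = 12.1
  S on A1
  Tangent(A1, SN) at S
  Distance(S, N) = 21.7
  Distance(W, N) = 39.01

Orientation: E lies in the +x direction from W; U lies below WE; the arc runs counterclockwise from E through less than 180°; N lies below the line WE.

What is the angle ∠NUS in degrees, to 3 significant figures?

60.9°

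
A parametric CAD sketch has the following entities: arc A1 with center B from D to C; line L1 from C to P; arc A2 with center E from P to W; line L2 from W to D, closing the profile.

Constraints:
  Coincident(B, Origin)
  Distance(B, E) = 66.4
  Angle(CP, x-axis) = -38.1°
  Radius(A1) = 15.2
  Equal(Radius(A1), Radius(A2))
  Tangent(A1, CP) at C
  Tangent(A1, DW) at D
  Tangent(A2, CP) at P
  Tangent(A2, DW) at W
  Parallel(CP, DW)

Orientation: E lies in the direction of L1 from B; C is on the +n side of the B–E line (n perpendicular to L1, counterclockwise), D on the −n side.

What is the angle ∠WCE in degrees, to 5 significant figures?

11.706°

The slot axis is L1's direction at -38.1°, so u = (cos -38.1°, sin -38.1°) = (0.78694, -0.61704) and n = (−sin -38.1°, cos -38.1°) = (0.61704, 0.78694). B is at the origin and E lies 66.4 along u from B, so E = 66.4·u = (52.252, -40.971). Tangency of A1 to both parallel lines with radius 15.2 puts C and D at B ± 15.2·n: C = (9.3789, 11.961), D = (-9.3789, -11.961). Equal radii place P and W the same way about E: P = E + 15.2·n = (61.631, -29.010), W = E − 15.2·n = (42.874, -52.933). Then cos ∠WCE = CW·CE / (|CW||CE|), giving 11.706°.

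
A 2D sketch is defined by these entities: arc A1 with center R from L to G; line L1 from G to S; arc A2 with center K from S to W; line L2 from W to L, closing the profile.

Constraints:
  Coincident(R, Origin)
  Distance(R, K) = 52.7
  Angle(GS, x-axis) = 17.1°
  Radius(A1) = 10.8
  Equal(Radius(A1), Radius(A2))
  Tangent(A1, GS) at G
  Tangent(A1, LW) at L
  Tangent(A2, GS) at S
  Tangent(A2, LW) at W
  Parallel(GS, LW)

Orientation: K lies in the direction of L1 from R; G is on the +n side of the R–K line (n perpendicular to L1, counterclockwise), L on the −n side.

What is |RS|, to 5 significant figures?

53.795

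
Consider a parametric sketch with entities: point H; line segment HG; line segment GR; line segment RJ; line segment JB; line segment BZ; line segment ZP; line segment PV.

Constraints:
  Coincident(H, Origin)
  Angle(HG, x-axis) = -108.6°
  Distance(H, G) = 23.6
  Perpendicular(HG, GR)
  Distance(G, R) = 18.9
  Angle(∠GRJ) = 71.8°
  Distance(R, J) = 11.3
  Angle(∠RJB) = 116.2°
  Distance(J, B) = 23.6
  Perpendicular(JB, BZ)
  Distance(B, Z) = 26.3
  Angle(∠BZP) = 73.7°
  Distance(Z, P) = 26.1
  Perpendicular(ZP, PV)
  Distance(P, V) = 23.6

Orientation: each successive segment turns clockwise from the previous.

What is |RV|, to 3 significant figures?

17.2

H is at the origin; HG runs at -108.6° with length 23.6, so G = (-7.53, -22.4). HG is perpendicular to GR, so GR runs at 161°; with |GR| = 18.9, R = (-25.4, -16.3). ∠GRJ = 71.8° gives RJ at 53.2° from the x-axis; with |RJ| = 11.3, J = (-18.7, -7.29). ∠RJB = 116.2° gives JB at -10.6° from the x-axis; with |JB| = 23.6, B = (4.53, -11.6). JB ⟂ BZ, so BZ runs at -101°; with |BZ| = 26.3, Z = (-0.312, -37.5). ∠BZP = 73.7° gives ZP at 153° from the x-axis; with |ZP| = 26.1, P = (-23.6, -25.7). The perpendicularity gives PV at right angles to ZP, so PV runs at 63.1°; with |PV| = 23.6, V = (-12.9, -4.63). Then |RV| = |V − R| = 17.2.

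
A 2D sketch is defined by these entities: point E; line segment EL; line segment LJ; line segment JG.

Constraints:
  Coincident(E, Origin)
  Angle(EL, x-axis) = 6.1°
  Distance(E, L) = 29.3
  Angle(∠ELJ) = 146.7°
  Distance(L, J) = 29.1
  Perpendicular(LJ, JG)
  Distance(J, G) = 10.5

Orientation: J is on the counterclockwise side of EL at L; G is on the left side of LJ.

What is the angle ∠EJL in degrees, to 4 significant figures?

16.71°

E is at the origin; EL runs at 6.1° with length 29.3, so L = 29.3·(cos 6.1°, sin 6.1°) = (29.13, 3.114). ∠ELJ = 146.7°, so LJ runs at 6.1° + (180° − 146.7°) = 39.40° from the x-axis; with |LJ| = 29.1, J = L + 29.1·(cos 39.40°, sin 39.40°) = (51.62, 21.58). Then cos ∠EJL = JE·JL / (|JE||JL|), giving 16.71°.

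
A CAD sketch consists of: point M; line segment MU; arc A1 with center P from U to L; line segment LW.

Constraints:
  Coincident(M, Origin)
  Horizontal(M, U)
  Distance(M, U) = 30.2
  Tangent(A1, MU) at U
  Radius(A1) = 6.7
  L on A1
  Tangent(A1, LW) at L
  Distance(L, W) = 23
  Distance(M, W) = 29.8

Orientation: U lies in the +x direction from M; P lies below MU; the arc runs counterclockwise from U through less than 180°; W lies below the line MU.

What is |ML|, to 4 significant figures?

24.35

Checks: |PL| = 6.700 ✓; ∠(PL, LW) = 90.00° ✓; |LW| = 23.00 ✓; |MW| = 29.80 ✓.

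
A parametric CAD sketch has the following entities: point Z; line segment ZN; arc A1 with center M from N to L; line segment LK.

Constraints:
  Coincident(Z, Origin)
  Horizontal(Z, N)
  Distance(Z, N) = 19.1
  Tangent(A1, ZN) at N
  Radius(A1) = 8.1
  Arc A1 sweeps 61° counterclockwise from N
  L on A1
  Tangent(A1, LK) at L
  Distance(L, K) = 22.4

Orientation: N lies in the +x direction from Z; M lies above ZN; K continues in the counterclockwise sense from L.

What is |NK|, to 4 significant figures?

29.78

Z is at the origin; Z and N share the same y with |ZN| = 19.1 and N on the +x side, so N = (19.10, 0.000). A1 meets ZN tangentially, so MN is at right angles to ZN, so M = N + (0, 8.1) = (19.10, 8.100). On A1, N sits at bearing -90° from M; a 61° counterclockwise sweep puts L at bearing -29°, so L = M + 8.1·(cos -29°, sin -29°) = (26.18, 4.173). A1 meets LK tangentially, so ML is at right angles to LK, so LK runs along (−sin -29°, cos -29°); with |LK| = 22.4, K = (37.04, 23.76). Then |NK| = |K − N| = 29.78.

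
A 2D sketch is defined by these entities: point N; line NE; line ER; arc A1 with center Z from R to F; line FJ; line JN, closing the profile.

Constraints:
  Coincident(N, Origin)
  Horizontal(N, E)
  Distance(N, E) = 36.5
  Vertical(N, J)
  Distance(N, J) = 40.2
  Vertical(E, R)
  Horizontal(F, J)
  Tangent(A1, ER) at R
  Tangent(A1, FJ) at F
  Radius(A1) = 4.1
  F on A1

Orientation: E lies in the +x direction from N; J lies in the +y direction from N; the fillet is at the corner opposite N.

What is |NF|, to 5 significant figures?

51.631

The virtual corner opposite N is at (36.500, 40.200). A1 meets ER tangentially, so ZR is at right angles to ER and A1 meets FJ tangentially, so ZF is at right angles to FJ, with radius 4.1, so the center Z sits 4.1 in from both sides at Z = (32.400, 36.100). That places the tangent points at R = (36.500, 36.100) on ER and F = (32.400, 40.200) on FJ. Then |NF| = |F − N| = 51.631.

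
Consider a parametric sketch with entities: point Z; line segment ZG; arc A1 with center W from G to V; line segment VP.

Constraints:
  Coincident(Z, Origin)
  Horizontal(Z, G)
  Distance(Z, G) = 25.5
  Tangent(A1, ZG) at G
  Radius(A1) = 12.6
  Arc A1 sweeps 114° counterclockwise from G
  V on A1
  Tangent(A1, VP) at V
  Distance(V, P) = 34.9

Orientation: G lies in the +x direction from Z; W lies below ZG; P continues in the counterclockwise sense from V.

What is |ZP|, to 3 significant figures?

57.1

Z is at the origin; Z and G share the same y with |ZG| = 25.5 and G on the +x side, so G = (25.5, 0.00). Tangency of A1 to ZG means the radius WG is perpendicular to ZG, so W = G + (0, -12.6) = (25.5, -12.6). On A1, G sits at bearing 90° from W; a 114° counterclockwise sweep puts V at bearing 204°, so V = W + 12.6·(cos 204°, sin 204°) = (14.0, -17.7). Since A1 is tangent to VP there, WV ⟂ VP, so VP runs along (−sin 204°, cos 204°); with |VP| = 34.9, P = (28.2, -49.6). Then |ZP| = |P − Z| = 57.1.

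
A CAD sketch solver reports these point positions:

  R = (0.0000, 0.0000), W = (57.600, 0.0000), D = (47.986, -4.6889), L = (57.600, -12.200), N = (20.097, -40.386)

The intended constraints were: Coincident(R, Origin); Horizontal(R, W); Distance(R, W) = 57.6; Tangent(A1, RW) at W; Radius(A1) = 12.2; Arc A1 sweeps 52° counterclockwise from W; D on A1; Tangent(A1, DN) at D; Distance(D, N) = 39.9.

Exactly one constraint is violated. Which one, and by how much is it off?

Distance(D, N) = 39.9 — off by 5.40.

R = (0.00, 0.00) ✓; R.y = 0.00, W.y = 0.00 ✓; |RW| = 57.60 ✓; ∠(LW, WR) = 90.00° ✓; |LW| = 12.20 ✓; bearing(L→D) − bearing(L→W) = 52.00° ✓; |LD| = 12.20 ✓; ∠(LD, DN) = 90.00° ✓; |DN| = 45.30 ✗.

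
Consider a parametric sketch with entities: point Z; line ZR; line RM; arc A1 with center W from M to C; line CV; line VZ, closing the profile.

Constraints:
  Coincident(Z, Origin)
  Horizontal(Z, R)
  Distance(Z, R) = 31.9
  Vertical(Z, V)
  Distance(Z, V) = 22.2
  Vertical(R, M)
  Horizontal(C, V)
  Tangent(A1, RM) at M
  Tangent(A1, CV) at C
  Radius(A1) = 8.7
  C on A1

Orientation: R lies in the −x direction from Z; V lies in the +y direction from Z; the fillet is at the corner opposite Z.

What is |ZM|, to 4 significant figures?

34.64

Z is at the origin; ZR is horizontal with |ZR| = 31.9 and R on the −x side, so R = (-31.90, 0.000). ZV is vertical with |ZV| = 22.2 and V on the +y side, so V = (0.000, 22.20). The virtual corner opposite Z is at (-31.90, 22.20). A1 meets RM tangentially, so WM is at right angles to RM and the tangent condition forces WC to be normal to CV, with radius 8.7, so the center W sits 8.7 in from both sides at W = (-23.20, 13.50). That places the tangent points at M = (-31.90, 13.50) on RM and C = (-23.20, 22.20) on CV. Then |ZM| = |M − Z| = 34.64.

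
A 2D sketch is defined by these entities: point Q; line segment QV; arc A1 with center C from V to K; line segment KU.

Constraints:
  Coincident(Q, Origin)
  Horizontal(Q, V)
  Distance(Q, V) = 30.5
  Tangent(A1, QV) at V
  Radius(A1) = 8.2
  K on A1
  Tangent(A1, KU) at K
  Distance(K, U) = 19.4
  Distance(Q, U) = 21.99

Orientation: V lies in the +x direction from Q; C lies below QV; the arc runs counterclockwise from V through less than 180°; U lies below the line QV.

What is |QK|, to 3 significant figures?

24.3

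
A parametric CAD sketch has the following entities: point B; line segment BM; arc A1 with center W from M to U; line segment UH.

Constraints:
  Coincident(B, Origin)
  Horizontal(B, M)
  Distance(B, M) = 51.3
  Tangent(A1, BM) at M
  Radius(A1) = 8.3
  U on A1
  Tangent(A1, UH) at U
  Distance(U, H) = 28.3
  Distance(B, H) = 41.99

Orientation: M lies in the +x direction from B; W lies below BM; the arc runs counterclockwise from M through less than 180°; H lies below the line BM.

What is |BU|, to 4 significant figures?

44.25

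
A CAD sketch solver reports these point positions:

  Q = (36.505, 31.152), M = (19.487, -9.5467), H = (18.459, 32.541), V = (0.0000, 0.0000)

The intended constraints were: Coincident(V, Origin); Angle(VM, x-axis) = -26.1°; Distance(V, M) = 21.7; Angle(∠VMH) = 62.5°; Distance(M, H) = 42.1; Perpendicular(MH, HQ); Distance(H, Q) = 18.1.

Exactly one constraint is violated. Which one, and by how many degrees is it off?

Perpendicular(MH, HQ) — off by 5.80°.

V = (0.00, 0.00) ✓; VM at -26.10° ✓; |VM| = 21.70 ✓; ∠VMH = 62.50° ✓; |MH| = 42.10 ✓; ∠(MH, HQ) = 95.80° ✗; |HQ| = 18.10 ✓.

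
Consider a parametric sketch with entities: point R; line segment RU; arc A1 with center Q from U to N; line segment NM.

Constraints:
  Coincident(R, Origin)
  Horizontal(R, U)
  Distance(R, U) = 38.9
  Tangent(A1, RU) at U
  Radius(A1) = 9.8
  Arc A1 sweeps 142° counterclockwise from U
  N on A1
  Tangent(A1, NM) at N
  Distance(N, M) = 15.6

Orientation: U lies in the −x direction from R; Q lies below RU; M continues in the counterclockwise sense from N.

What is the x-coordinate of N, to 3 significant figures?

-44.9

R is at the origin; RU is horizontal with |RU| = 38.9 and U on the −x side, so U = (-38.9, 0.00). The tangent condition forces QU to be normal to RU, so Q = U + (0, -9.8) = (-38.9, -9.80). On A1, U sits at bearing 90° from Q; a 142° counterclockwise sweep puts N at bearing 232°, so N = Q + 9.8·(cos 232°, sin 232°) = (-44.9, -17.5). So N.x = -44.9.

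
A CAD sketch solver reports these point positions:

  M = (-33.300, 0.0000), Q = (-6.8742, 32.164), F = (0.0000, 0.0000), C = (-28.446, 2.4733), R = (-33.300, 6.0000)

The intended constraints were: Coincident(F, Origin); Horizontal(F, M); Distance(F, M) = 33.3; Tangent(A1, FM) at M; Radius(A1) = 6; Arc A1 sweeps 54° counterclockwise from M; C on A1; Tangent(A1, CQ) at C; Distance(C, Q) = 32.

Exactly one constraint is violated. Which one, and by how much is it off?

Distance(C, Q) = 32 — off by 4.70.

F = (0.00, 0.00) ✓; F.y = 0.00, M.y = 0.00 ✓; |FM| = 33.30 ✓; ∠(RM, MF) = 90.00° ✓; |RM| = 6.000 ✓; bearing(R→C) − bearing(R→M) = 54.00° ✓; |RC| = 6.000 ✓; ∠(RC, CQ) = 90.00° ✓; |CQ| = 36.70 ✗.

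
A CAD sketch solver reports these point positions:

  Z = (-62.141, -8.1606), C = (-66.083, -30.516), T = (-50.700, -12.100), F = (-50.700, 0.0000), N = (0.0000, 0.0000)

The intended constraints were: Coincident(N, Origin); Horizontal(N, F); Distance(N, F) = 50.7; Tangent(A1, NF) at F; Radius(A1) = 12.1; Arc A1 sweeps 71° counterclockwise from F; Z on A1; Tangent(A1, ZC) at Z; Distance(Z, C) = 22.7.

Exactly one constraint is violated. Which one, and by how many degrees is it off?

Tangent(A1, ZC) at Z — off by 9.00°.

N = (0.00, 0.00) ✓; N.y = 0.00, F.y = 0.00 ✓; |NF| = 50.70 ✓; ∠(TF, FN) = 90.00° ✓; |TF| = 12.10 ✓; bearing(T→Z) − bearing(T→F) = 71.00° ✓; |TZ| = 12.10 ✓; ∠(TZ, ZC) = 81.00° ✗; |ZC| = 22.70 ✓.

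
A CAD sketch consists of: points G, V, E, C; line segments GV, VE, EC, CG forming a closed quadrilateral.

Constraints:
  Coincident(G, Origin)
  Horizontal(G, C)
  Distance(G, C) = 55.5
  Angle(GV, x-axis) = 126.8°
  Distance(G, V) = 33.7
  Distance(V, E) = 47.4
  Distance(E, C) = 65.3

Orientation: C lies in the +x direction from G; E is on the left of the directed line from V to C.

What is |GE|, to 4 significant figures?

57.16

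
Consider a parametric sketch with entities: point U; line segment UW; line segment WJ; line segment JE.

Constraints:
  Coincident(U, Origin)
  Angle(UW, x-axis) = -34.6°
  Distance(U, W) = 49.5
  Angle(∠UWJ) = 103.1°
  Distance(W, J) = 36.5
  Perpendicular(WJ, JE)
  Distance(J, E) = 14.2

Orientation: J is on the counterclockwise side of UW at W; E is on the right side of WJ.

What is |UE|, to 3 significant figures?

78.6

U is at the origin; UW runs at -34.6° with length 49.5, so W = 49.5·(cos -34.6°, sin -34.6°) = (40.7, -28.1). ∠UWJ = 103.1°, so WJ runs at -34.6° + (180° − 103.1°) = 42.3° from the x-axis; with |WJ| = 36.5, J = W + 36.5·(cos 42.3°, sin 42.3°) = (67.7, -3.54). The perpendicularity gives JE at right angles to WJ; with |JE| = 14.2 on the right of WJ, E = J + 14.2·(0.673, -0.740) = (77.3, -14.0). Then |UE| = |E − U| = 78.6.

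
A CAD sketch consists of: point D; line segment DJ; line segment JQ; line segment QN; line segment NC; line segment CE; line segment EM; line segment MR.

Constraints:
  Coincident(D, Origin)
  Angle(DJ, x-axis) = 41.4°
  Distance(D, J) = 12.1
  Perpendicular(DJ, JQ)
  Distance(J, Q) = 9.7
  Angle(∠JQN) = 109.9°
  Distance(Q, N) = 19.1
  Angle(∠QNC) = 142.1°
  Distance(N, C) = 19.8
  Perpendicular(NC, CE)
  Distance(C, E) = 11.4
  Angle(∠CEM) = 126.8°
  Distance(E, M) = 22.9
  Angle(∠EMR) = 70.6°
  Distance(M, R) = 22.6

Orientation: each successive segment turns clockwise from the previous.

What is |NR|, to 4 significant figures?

6.376

∠CEM = 126.8° gives EM at 60.20° from the x-axis; with |EM| = 22.9, M = (-5.000, 6.443). ∠EMR = 70.6° gives MR at -49.20° from the x-axis; with |MR| = 22.6, R = (9.768, -10.67). Then |NR| = |R − N| = 6.376.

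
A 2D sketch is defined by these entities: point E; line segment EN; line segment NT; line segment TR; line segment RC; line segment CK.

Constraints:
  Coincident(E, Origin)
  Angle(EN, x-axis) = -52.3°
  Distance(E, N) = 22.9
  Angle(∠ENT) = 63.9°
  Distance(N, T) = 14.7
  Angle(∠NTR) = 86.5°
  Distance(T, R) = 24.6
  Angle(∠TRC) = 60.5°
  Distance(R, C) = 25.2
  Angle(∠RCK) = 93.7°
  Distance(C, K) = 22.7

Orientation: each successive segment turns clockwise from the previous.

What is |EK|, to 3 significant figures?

30.3

E is at the origin; EN runs at -52.3° with length 22.9, so N = (14.0, -18.1). ∠ENT = 63.9° gives NT at -168° from the x-axis; with |NT| = 14.7, T = (-0.396, -21.1). ∠NTR = 86.5° gives TR at 98.1° from the x-axis; with |TR| = 24.6, R = (-3.86, 3.28). ∠TRC = 60.5° gives RC at -21.4° from the x-axis; with |RC| = 25.2, C = (19.6, -5.92). ∠RCK = 93.7° gives CK at -108° from the x-axis; with |CK| = 22.7, K = (12.7, -27.5). Then |EK| = |K − E| = 30.3.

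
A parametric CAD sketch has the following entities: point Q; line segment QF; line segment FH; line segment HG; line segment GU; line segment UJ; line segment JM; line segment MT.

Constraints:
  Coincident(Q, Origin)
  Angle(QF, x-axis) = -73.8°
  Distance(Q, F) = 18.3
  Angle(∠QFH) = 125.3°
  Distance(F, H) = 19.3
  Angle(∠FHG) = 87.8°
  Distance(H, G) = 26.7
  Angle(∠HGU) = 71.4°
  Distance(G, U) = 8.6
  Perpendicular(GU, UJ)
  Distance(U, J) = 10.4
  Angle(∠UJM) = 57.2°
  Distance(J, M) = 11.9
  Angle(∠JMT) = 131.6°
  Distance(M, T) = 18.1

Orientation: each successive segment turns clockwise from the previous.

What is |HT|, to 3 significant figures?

41.2

Q is at the origin; QF runs at -73.8° with length 18.3, so F = (5.11, -17.6). ∠QFH = 125.3° gives FH at -128° from the x-axis; with |FH| = 19.3, H = (-6.91, -32.7). ∠FHG = 87.8° gives HG at 139° from the x-axis; with |HG| = 26.7, G = (-27.2, -15.3). ∠HGU = 71.4° gives GU at 30.7° from the x-axis; with |GU| = 8.6, U = (-19.8, -10.9). The perpendicularity gives UJ at right angles to GU, so UJ runs at -59.3°; with |UJ| = 10.4, J = (-14.4, -19.8). ∠UJM = 57.2° gives JM at 178° from the x-axis; with |JM| = 11.9, M = (-26.3, -19.4). ∠JMT = 131.6° gives MT at 130° from the x-axis; with |MT| = 18.1, T = (-37.9, -5.42). Then |HT| = |T − H| = 41.2.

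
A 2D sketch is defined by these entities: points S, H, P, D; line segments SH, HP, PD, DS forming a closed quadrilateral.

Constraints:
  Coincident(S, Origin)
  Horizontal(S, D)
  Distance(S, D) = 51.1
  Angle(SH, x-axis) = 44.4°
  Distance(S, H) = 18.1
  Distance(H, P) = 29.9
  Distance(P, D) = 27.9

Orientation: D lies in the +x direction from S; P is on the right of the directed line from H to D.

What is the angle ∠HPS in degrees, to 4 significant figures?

35.06°

Checks: |HP| = 29.90 ✓; |PD| = 27.90 ✓.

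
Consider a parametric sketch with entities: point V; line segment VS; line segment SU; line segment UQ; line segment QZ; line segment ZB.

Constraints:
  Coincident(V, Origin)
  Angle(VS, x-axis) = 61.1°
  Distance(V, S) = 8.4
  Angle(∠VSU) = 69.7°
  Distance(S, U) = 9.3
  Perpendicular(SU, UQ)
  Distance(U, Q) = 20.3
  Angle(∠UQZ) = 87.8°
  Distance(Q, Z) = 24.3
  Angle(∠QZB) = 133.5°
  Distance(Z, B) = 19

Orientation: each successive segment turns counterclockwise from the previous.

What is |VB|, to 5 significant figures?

30.564

∠UQZ = 87.8° gives QZ at -6.4000° from the x-axis; with |QZ| = 24.3, Z = (15.977, -14.036). ∠QZB = 133.5° gives ZB at 40.100° from the x-axis; with |ZB| = 19.0, B = (30.511, -1.7975). Then |VB| = |B − V| = 30.564.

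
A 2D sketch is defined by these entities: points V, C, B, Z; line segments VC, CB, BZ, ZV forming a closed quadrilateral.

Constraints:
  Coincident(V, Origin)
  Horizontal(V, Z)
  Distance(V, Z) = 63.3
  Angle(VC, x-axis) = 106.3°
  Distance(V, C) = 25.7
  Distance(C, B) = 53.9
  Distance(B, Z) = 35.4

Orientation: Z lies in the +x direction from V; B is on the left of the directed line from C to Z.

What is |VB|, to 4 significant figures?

55.76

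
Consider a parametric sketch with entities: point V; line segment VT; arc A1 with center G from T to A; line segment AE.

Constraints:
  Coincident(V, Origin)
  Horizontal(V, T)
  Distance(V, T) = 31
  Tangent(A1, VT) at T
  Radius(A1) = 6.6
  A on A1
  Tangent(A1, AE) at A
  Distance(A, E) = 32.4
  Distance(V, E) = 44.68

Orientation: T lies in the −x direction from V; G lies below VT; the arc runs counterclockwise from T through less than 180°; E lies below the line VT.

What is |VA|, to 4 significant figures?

38.13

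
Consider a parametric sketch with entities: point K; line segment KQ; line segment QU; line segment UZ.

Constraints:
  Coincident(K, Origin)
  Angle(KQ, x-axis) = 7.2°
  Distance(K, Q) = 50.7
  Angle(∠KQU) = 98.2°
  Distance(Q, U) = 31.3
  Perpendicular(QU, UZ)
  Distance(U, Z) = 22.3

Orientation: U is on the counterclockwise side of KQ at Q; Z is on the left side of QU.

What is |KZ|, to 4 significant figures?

47.56

K is at the origin; KQ runs at 7.2° with length 50.7, so Q = 50.7·(cos 7.2°, sin 7.2°) = (50.30, 6.354). ∠KQU = 98.2°, so QU runs at 7.2° + (180° − 98.2°) = 89.00° from the x-axis; with |QU| = 31.3, U = Q + 31.3·(cos 89.00°, sin 89.00°) = (50.85, 37.65). QU is perpendicular to UZ; with |UZ| = 22.3 on the left of QU, Z = U + 22.3·(-0.9998, 0.01745) = (28.55, 38.04). Then |KZ| = |Z − K| = 47.56.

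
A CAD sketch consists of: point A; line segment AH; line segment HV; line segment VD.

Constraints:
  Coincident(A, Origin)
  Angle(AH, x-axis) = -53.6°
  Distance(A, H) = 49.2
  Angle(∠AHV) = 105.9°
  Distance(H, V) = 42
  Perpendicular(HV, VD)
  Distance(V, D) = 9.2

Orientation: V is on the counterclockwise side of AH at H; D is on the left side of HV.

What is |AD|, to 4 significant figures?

67.31

A is at the origin; AH runs at -53.6° with length 49.2, so H = 49.2·(cos -53.6°, sin -53.6°) = (29.20, -39.60). ∠AHV = 105.9°, so HV runs at -53.6° + (180° − 105.9°) = 20.50° from the x-axis; with |HV| = 42.0, V = H + 42.0·(cos 20.50°, sin 20.50°) = (68.54, -24.89). HV ⟂ VD; with |VD| = 9.2 on the left of HV, D = V + 9.2·(-0.3502, 0.9367) = (65.31, -16.27). Then |AD| = |D − A| = 67.31.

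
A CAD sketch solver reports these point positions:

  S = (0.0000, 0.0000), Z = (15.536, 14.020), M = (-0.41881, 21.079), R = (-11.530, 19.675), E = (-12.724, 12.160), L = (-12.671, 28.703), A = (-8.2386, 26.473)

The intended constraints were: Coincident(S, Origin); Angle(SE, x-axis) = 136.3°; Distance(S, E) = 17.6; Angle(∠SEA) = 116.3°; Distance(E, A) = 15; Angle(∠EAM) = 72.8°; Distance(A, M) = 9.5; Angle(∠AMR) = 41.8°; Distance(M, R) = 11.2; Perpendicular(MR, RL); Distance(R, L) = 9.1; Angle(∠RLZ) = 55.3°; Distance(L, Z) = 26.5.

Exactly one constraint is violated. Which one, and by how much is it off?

Distance(L, Z) = 26.5 — off by 5.30.

S = (0.00, 0.00) ✓; SE at 136.3° ✓; |SE| = 17.60 ✓; ∠SEA = 116.3° ✓; |EA| = 15.00 ✓; ∠EAM = 72.80° ✓; |AM| = 9.500 ✓; ∠AMR = 41.80° ✓; |MR| = 11.20 ✓; ∠(MR, RL) = 90.00° ✓; |RL| = 9.100 ✓; ∠RLZ = 55.30° ✓; |LZ| = 31.80 ✗.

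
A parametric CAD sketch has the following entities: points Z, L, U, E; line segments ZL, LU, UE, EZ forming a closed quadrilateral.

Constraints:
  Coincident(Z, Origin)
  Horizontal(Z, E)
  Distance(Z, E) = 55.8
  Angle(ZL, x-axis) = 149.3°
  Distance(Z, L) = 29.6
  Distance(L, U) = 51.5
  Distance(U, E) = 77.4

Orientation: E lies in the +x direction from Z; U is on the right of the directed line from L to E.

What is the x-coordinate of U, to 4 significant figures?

-13.27

Z is at the origin; Z and E share the same y with |ZE| = 55.8 and E in +x, so E = (55.8, 0). ZL runs at 149.3° with |ZL| = 29.6, so L = (-25.45, 15.11). U is determined by |LU| = 51.5 and |UE| = 77.4 together: it lies at the intersection of circle(L, 51.5) and circle(E, 77.4). With |LE| = 82.65, the foot of the radical line on LE is 21.12 from L and the perpendicular offset is √(51.5² − 21.12²) = 46.97. Taking the right-of-LE solution: U = (-13.27, -34.93).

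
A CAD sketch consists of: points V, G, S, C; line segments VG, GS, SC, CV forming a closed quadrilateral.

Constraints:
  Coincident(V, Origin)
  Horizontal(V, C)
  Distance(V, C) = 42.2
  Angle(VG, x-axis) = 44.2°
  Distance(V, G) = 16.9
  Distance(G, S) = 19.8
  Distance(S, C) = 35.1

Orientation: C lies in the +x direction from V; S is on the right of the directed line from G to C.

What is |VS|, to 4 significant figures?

10.96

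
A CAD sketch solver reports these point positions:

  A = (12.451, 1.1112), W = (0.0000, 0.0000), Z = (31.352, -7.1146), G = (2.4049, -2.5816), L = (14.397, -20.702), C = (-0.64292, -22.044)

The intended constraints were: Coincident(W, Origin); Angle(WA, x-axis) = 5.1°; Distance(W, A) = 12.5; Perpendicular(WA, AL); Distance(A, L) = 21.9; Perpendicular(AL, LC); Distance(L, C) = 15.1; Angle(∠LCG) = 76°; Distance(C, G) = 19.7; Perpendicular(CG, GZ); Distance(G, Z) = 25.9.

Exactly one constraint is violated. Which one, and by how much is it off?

Distance(G, Z) = 25.9 — off by 3.40.

W = (0.00, 0.00) ✓; WA at 5.100° ✓; |WA| = 12.50 ✓; ∠(WA, AL) = 90.00° ✓; |AL| = 21.90 ✓; ∠(AL, LC) = 90.00° ✓; |LC| = 15.10 ✓; ∠LCG = 76.00° ✓; |CG| = 19.70 ✓; ∠(CG, GZ) = 90.00° ✓; |GZ| = 29.30 ✗.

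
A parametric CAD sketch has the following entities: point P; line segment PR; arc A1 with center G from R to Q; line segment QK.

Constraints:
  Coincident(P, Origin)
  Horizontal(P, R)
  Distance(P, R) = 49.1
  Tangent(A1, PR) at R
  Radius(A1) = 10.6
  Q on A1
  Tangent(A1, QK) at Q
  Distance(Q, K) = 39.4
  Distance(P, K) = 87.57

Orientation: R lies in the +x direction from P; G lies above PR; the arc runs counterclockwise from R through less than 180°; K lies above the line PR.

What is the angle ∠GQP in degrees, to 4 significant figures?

35.95°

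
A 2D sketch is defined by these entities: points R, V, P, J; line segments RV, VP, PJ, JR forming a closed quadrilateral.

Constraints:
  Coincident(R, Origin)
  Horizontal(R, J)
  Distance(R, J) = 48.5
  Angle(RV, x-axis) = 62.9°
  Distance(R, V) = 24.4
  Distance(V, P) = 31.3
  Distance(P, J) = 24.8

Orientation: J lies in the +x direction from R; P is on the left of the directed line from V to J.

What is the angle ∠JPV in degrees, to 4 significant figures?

100.2°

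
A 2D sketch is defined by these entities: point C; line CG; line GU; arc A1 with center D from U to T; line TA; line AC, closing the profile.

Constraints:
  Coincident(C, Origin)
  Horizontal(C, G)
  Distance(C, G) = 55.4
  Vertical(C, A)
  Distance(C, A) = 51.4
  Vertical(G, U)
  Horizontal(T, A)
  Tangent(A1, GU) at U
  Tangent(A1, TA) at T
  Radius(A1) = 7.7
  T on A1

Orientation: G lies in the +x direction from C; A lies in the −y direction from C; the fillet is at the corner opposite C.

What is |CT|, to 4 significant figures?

70.12

The virtual corner opposite C is at (55.40, -51.40). The tangent condition forces DU to be normal to GU and tangency of A1 to TA means the radius DT is perpendicular to TA, with radius 7.7, so the center D sits 7.7 in from both sides at D = (47.70, -43.70). That places the tangent points at U = (55.40, -43.70) on GU and T = (47.70, -51.40) on TA. Then |CT| = |T − C| = 70.12.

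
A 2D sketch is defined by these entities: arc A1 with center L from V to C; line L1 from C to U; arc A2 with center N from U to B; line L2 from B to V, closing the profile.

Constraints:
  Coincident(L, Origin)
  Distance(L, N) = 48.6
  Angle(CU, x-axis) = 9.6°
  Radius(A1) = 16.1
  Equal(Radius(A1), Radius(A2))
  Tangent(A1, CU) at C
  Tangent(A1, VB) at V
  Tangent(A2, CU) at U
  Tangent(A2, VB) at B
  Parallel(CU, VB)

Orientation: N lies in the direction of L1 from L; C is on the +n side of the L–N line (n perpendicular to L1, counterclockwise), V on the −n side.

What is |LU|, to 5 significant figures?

51.197

Tangency of A1 to both parallel lines with radius 16.1 puts C and V at L ± 16.1·n: C = (-2.6850, 15.875), V = (2.6850, -15.875). Equal radii place U and B the same way about N: U = N + 16.1·n = (45.234, 23.979), B = N − 16.1·n = (50.604, -7.7696). Then |LU| = |U − L| = 51.197.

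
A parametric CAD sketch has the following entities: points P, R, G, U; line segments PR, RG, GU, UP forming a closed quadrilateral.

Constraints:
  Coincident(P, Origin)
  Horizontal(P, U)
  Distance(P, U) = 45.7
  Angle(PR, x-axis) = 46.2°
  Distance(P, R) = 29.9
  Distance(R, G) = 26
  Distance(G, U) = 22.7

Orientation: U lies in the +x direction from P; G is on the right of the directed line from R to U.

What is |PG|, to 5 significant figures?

23.794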